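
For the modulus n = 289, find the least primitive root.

φ(289) = φ(17^2) = 17·(17−1) = 272 = 2^4 · 17.
g is a primitive root iff g^(272/q) ≢ 1 (mod 289) for each prime q ∈ {2, 17}.
g = 2: 2^136 ≡ 1 — hits 1, so not a primitive root.
g = 3: 3^136 ≡ 288; 3^16 ≡ 171 — none is 1, so 3 is a primitive root.
Hence the least primitive root of 289 is 3.

3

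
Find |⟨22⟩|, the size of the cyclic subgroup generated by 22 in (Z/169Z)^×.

ord(22) | φ(169) = φ(13^2) = 13·(13−1) = 156 = 2^2 · 3 · 13.
Divisors of 156: 1, 2, 3, 4, 6, 12, 13, 26, 39, 52, 78, 156.
Check 22^d mod 169 for each divisor in increasing order:
22^1 ≡ 22 (mod 169)
22^2 ≡ 146 (mod 169)
22^3 ≡ 1 (mod 169) ✓
The smallest such exponent is 3, so the order of 22 is 3.

3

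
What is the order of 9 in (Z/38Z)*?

9

ord(9) | φ(38) = φ(2)·φ(19) = 1·18 = 18 = 2 · 3^2.
Divisors of 18: 1, 2, 3, 6, 9, 18.
Test each divisor d:
9^1 ≡ 9
9^2 ≡ 5
9^3 ≡ 7
9^6 ≡ 11
9^9 ≡ 1
Hence ord(9) = 9.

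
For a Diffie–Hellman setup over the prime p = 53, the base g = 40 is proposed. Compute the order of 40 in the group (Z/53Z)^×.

ord(40) | φ(53) = 53 − 1 = 52 = 2^2 · 13.
Divisors of 52: 1, 2, 4, 13, 26, 52.
Compute 40^d (mod 53) for the divisors d until we hit 1:
40^1 ≡ 40 (mod 53)
40^2 ≡ 10 (mod 53)
40^4 ≡ 47 (mod 53)
40^13 ≡ 52 (mod 53)
40^26 ≡ 1 (mod 53) ✓
The smallest such exponent is 26, so the order of 40 is 26.

26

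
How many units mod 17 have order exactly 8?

4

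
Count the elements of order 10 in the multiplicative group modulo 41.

φ(41) = 41 − 1 = 40 = 2^3 · 5.
In a cyclic group of order 40, there are φ(d) elements of order d for each divisor d of 40, and zero for non-divisors.
10 = 2 · 5 divides 40, and φ(10) = 4.

4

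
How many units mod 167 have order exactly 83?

82

φ(167) = 167 − 1 = 166 = 2 · 83.
(Z/167Z)^× is cyclic (|G| = 166); a cyclic group of order m has exactly φ(d) elements of each order d | m, and none otherwise.
83 | 166, and φ(83) = 83 − 1 = 82.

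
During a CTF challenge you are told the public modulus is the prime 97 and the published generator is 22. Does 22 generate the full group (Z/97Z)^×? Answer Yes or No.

No

φ(97) = 97 − 1 = 96 = 2^5 · 3.
It suffices to check that the order of 22 is not a proper divisor of 96: compute 22^(96/q) for q ∈ {2, 3}.
22^48 ≡ 1 (mod 97)  [q = 2: ≡ 1 ✗]
22^32 ≡ 1 (mod 97)  [q = 3: ≡ 1 ✗]
The check at q = 2 fails, so 22 generates a proper subgroup.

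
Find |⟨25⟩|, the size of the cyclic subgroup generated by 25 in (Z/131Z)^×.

The order of 25 must divide φ(131) = 131 − 1 = 130 = 2 · 5 · 13.
Divisors of 130: 1, 2, 5, 10, 13, 26, 65, 130.
Evaluate successive powers at the divisors of 130:
25^1 ≡ 25 (mod 131)
25^2 ≡ 101 (mod 131)
25^5 ≡ 99 (mod 131)
25^10 ≡ 107 (mod 131)
25^13 ≡ 53 (mod 131)
25^26 ≡ 58 (mod 131)
25^65 ≡ 1 (mod 131) ✓
Therefore the multiplicative order of 25 modulo 131 is 65.

65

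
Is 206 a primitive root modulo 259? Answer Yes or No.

259 = 7 · 37 is a product of two distinct odd primes, so (Z/259Z)^× ≅ (Z/7Z)^× × (Z/37Z)^× is not cyclic.
No primitive root modulo 259 exists; in particular 206 is not one.

No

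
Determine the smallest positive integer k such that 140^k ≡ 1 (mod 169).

78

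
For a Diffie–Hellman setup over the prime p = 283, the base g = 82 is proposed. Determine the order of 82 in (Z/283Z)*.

Since 82 ∈ (Z/283Z)^×, its order divides φ(283) = 283 − 1 = 282 = 2 · 3 · 47.
Divisors of 282: 1, 2, 3, 6, 47, 94, 141, 282.
Check 82^d mod 283 for each divisor in increasing order:
82^1 ≡ 82 (mod 283)
82^2 ≡ 215 (mod 283)
82^3 ≡ 84 (mod 283)
82^6 ≡ 264 (mod 283)
82^47 ≡ 239 (mod 283)
82^94 ≡ 238 (mod 283)
82^141 ≡ 282 (mod 283)
82^282 ≡ 1 (mod 283) ✓
The smallest such exponent is 282, so the order of 82 is 282.

282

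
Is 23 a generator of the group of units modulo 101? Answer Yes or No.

No

φ(101) = 101 − 1 = 100 = 2^2 · 5^2.
An element g generates (Z/101Z)^× iff g^(100/q) ≢ 1 (mod 101) for each prime q ∈ {2, 5}.
23^50 ≡ 1 (mod 101)  [q = 2: ≡ 1 ✗]
23^20 ≡ 95 (mod 101)  [q = 5: ≢ 1 ✓]
Since 23^50 ≡ 1, the order of 23 divides 50 < 100, so 23 is not a primitive root.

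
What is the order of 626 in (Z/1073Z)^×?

Since 626 ∈ (Z/1073Z)^×, its order divides φ(1073) = φ(29·37) = (29−1)·(37−1) = 28·36 = 1008 = 2^4 · 3^2 · 7.
Divisors of 1008: 1, 2, 3, 4, 6, 7, 8, 9, 12, 14, 16, 18, 21, 24, 28, 36, 42, 48, 56, 63, 72, 84, 112, 126, 144, 168, 252, 336, 504, 1008.
Compute 626^d (mod 1073) for the divisors d until we hit 1:
626^1 ≡ 626 (mod 1073)
626^2 ≡ 231 (mod 1073)
626^3 ≡ 824 (mod 1073)
626^4 ≡ 784 (mod 1073)
626^6 ≡ 840 (mod 1073)
626^7 ≡ 70 (mod 1073)
626^8 ≡ 900 (mod 1073)
626^9 ≡ 75 (mod 1073)
626^12 ≡ 639 (mod 1073)
626^14 ≡ 608 (mod 1073)
626^16 ≡ 958 (mod 1073)
626^18 ≡ 260 (mod 1073)
626^21 ≡ 713 (mod 1073)
626^24 ≡ 581 (mod 1073)
626^28 ≡ 552 (mod 1073)
626^36 ≡ 1 (mod 1073) ✓
So ord_1073(626) = 36.

36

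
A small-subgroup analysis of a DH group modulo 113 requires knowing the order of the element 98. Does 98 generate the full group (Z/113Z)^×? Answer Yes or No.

φ(113) = 113 − 1 = 112 = 2^4 · 7.
It suffices to check that the order of 98 is not a proper divisor of 112: compute 98^(112/q) for q ∈ {2, 7}.
98^56 ≡ 1 (mod 113)  [q = 2: ≡ 1 ✗]
98^16 ≡ 1 (mod 113)  [q = 7: ≡ 1 ✗]
The check at q = 2 fails, so 98 generates a proper subgroup.

No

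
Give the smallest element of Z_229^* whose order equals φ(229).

φ(229) = 229 − 1 = 228 = 2^2 · 3 · 19.
g is a primitive root iff g^(228/q) ≢ 1 (mod 229) for each prime q ∈ {2, 3, 19}.
g = 2: 2^114 ≡ 228; 2^76 ≡ 1 — hits 1, so not a primitive root.
g = 3: 3^114 ≡ 1 — hits 1, so not a primitive root.
g = 4: 4^114 ≡ 1 — hits 1, so not a primitive root.
g = 5: 5^114 ≡ 1 — hits 1, so not a primitive root.
g = 6: 6^114 ≡ 228; 6^76 ≡ 134; 6^12 ≡ 165 — none is 1, so 6 is a primitive root.
So 6 is the smallest generator of (Z/229Z)^×.

6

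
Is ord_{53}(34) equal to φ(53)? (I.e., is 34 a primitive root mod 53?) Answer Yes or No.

φ(53) = 53 − 1 = 52 = 2^2 · 13.
An element g generates (Z/53Z)^× iff g^(52/q) ≢ 1 (mod 53) for each prime q ∈ {2, 13}.
34^26 ≡ 52 (mod 53)  [q = 2: ≢ 1 ✓]
34^4 ≡ 47 (mod 53)  [q = 13: ≢ 1 ✓]
All checks pass, so 34 has order 52 and is a primitive root modulo 53.

Yes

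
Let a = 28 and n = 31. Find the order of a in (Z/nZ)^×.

15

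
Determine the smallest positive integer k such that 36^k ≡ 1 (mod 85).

8

By Lagrange's theorem, ord_85(36) divides φ(85) = φ(5·17) = (5−1)·(17−1) = 4·16 = 64 = 2^6.
Divisors of 64: 1, 2, 4, 8, 16, 32, 64.
Compute 36^d (mod 85) for the divisors d until we hit 1:
36^1 ≡ 36 (mod 85)
36^2 ≡ 21 (mod 85)
36^4 ≡ 16 (mod 85)
36^8 ≡ 1 (mod 85) ✓
Therefore the multiplicative order of 36 modulo 85 is 8.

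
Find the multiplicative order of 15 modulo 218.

27

Since 15 ∈ (Z/218Z)^×, its order divides φ(218) = φ(2)·φ(109) = 1·108 = 108 = 2^2 · 3^3.
Divisors of 108: 1, 2, 3, 4, 6, 9, 12, 18, 27, 36, 54, 108.
Test each divisor d:
15^1 ≡ 15 (mod 218)
15^2 ≡ 7 (mod 218)
15^3 ≡ 105 (mod 218)
15^4 ≡ 49 (mod 218)
15^6 ≡ 125 (mod 218)
15^9 ≡ 45 (mod 218)
15^12 ≡ 147 (mod 218)
15^18 ≡ 63 (mod 218)
15^27 ≡ 1 (mod 218) ✓
Therefore the multiplicative order of 15 modulo 218 is 27.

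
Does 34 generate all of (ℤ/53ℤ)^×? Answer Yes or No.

Yes

φ(53) = 53 − 1 = 52 = 2^2 · 13.
34 is a primitive root mod 53 iff 34^(φ(53)/q) ≢ 1 for every prime q | φ(53), i.e. q ∈ {2, 13}.
34^26 ≡ 52 (mod 53)  [q = 2: ≢ 1 ✓]
34^4 ≡ 47 (mod 53)  [q = 13: ≢ 1 ✓]
None equal 1, so ord_53(34) = 52: 34 is a primitive root.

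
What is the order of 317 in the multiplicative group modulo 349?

348

ord(317) | φ(349) = 349 − 1 = 348 = 2^2 · 3 · 29.
Divisors of 348: 1, 2, 3, 4, 6, 12, 29, 58, 87, 116, 174, 348.
Test each divisor d:
317^1 ≡ 317
317^2 ≡ 326
317^3 ≡ 38
317^4 ≡ 180
317^6 ≡ 48
317^12 ≡ 210
317^29 ≡ 160
317^58 ≡ 123
317^87 ≡ 136
317^116 ≡ 122
317^174 ≡ 348
317^348 ≡ 1
Hence ord(317) = 348.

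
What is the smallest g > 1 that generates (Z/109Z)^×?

φ(109) = 109 − 1 = 108 = 2^2 · 3^3.
g is a primitive root iff g^(108/q) ≢ 1 (mod 109) for each prime q ∈ {2, 3}.
g = 2: 2^54 ≡ 108; 2^36 ≡ 1 — hits 1, so not a primitive root.
g = 3: 3^54 ≡ 1 — hits 1, so not a primitive root.
g = 4: 4^54 ≡ 1 — hits 1, so not a primitive root.
g = 5: 5^54 ≡ 1 — hits 1, so not a primitive root.
g = 6: 6^54 ≡ 108; 6^36 ≡ 63 — none is 1, so 6 is a primitive root.
The smallest primitive root modulo 109 is 6.

6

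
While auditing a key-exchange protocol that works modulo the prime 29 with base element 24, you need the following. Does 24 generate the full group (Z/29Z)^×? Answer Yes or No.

φ(29) = 29 − 1 = 28 = 2^2 · 7.
24 is a primitive root mod 29 iff 24^(φ(29)/q) ≢ 1 for every prime q | φ(29), i.e. q ∈ {2, 7}.
24^14 ≡ 1 (mod 29)  [q = 2: ≡ 1 ✗]
24^4 ≡ 16 (mod 29)  [q = 7: ≢ 1 ✓]
Since 24^14 ≡ 1, the order of 24 divides 14 < 28, so 24 is not a primitive root.

No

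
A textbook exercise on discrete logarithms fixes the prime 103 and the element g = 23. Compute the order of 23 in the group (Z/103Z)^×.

17

By Lagrange's theorem, ord_103(23) divides φ(103) = 103 − 1 = 102 = 2 · 3 · 17.
Divisors of 102: 1, 2, 3, 6, 17, 34, 51, 102.
Check 23^d mod 103 for each divisor in increasing order:
23^1 ≡ 23
23^2 ≡ 14
23^3 ≡ 13
23^6 ≡ 66
23^17 ≡ 1
Therefore the multiplicative order of 23 modulo 103 is 17.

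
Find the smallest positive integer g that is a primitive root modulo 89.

φ(89) = 89 − 1 = 88 = 2^3 · 11.
Test candidates g = 2, 3, … against the prime factors q ∈ {2, 11} of φ(89): g is a generator iff g^(88/q) ≢ 1 for every such q.
g = 2: 2^44 ≡ 1 — hits 1, so not a primitive root.
g = 3: 3^44 ≡ 88; 3^8 ≡ 64 — none is 1, so 3 is a primitive root.
The smallest primitive root modulo 89 is 3.

3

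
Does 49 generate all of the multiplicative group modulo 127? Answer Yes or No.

No

φ(127) = 127 − 1 = 126 = 2 · 3^2 · 7.
An element g generates (Z/127Z)^× iff g^(126/q) ≢ 1 (mod 127) for each prime q ∈ {2, 3, 7}.
49^63 ≡ 1 (mod 127)  [q = 2: ≡ 1 ✗]
49^42 ≡ 19 (mod 127)  [q = 3: ≢ 1 ✓]
49^18 ≡ 32 (mod 127)  [q = 7: ≢ 1 ✓]
The check at q = 2 fails, so 49 generates a proper subgroup.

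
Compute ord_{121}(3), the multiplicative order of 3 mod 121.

The order of 3 must divide φ(121) = φ(11^2) = 11·(11−1) = 110 = 2 · 5 · 11.
Divisors of 110: 1, 2, 5, 10, 11, 22, 55, 110.
Check 3^d mod 121 for each divisor in increasing order:
3^1 ≡ 3 (mod 121)
3^2 ≡ 9 (mod 121)
3^5 ≡ 1 (mod 121) ✓
So ord_121(3) = 5.

5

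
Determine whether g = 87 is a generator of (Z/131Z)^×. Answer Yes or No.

φ(131) = 131 − 1 = 130 = 2 · 5 · 13.
It suffices to check that the order of 87 is not a proper divisor of 130: compute 87^(130/q) for q ∈ {2, 5, 13}.
87^65 ≡ 130 (mod 131)  [q = 2: ≢ 1 ✓]
87^26 ≡ 61 (mod 131)  [q = 5: ≢ 1 ✓]
87^10 ≡ 45 (mod 131)  [q = 13: ≢ 1 ✓]
None equal 1, so ord_131(87) = 130: 87 is a primitive root.

Yes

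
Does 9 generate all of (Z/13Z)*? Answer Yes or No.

No

φ(13) = 13 − 1 = 12 = 2^2 · 3.
An element g generates (Z/13Z)^× iff g^(12/q) ≢ 1 (mod 13) for each prime q ∈ {2, 3}.
9^6 ≡ 1 (mod 13)  [q = 2: ≡ 1 ✗]
9^4 ≡ 9 (mod 13)  [q = 3: ≢ 1 ✓]
Since 9^6 ≡ 1, the order of 9 divides 6 < 12, so 9 is not a primitive root.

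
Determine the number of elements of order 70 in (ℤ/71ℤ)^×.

24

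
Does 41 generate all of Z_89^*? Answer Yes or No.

Yes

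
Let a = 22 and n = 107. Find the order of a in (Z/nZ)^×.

106

Since 22 ∈ (Z/107Z)^×, its order divides φ(107) = 107 − 1 = 106 = 2 · 53.
Divisors of 106: 1, 2, 53, 106.
Evaluate successive powers at the divisors of 106:
22^1 ≡ 22 (mod 107)
22^2 ≡ 56 (mod 107)
22^53 ≡ 106 (mod 107)
22^106 ≡ 1 (mod 107) ✓
Therefore the multiplicative order of 22 modulo 107 is 106.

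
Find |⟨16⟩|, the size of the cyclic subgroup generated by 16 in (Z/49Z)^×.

21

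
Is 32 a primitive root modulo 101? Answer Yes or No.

No

φ(101) = 101 − 1 = 100 = 2^2 · 5^2.
Test 32^(100/q) mod 101 for each prime factor q of 100:
32^50 ≡ 100 (mod 101)  [q = 2: ≢ 1 ✓]
32^20 ≡ 1 (mod 101)  [q = 5: ≡ 1 ✗]
The check at q = 5 fails, so 32 generates a proper subgroup.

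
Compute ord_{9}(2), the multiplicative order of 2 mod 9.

6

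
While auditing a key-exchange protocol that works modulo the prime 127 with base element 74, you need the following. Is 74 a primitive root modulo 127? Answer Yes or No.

φ(127) = 127 − 1 = 126 = 2 · 3^2 · 7.
74 is a primitive root mod 127 iff 74^(φ(127)/q) ≢ 1 for every prime q | φ(127), i.e. q ∈ {2, 3, 7}.
74^63 ≡ 1 (mod 127)  [q = 2: ≡ 1 ✗]
74^42 ≡ 19 (mod 127)  [q = 3: ≢ 1 ✓]
74^18 ≡ 16 (mod 127)  [q = 7: ≢ 1 ✓]
74^63 ≡ 1 shows ord(74) | 63, strictly less than φ(127); not a primitive root.

No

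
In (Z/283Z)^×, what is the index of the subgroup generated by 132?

3

ord(132) | φ(283) = 283 − 1 = 282 = 2 · 3 · 47.
Divisors of 282: 1, 2, 3, 6, 47, 94, 141, 282.
Compute 132^d (mod 283) for the divisors d until we hit 1:
132^1 ≡ 132 (mod 283)
132^2 ≡ 161 (mod 283)
132^3 ≡ 27 (mod 283)
132^6 ≡ 163 (mod 283)
132^47 ≡ 282 (mod 283)
132^94 ≡ 1 (mod 283) ✓
The order of 132 is 94, so the subgroup it generates has 94 elements.
Index = |(Z/283Z)^×| / |⟨132⟩| = 282 / 94 = 3.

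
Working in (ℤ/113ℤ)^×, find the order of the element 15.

4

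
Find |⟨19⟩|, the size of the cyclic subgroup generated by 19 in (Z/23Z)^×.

22

By Lagrange's theorem, ord_23(19) divides φ(23) = 23 − 1 = 22 = 2 · 11.
Divisors of 22: 1, 2, 11, 22.
Compute 19^d (mod 23) for the divisors d until we hit 1:
19^1 ≡ 19 (mod 23)
19^2 ≡ 16 (mod 23)
19^11 ≡ 22 (mod 23)
19^22 ≡ 1 (mod 23) ✓
Therefore the multiplicative order of 19 modulo 23 is 22.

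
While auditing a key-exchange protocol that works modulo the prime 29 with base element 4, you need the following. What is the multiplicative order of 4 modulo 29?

14

The order of 4 must divide φ(29) = 29 − 1 = 28 = 2^2 · 7.
Divisors of 28: 1, 2, 4, 7, 14, 28.
Evaluate successive powers at the divisors of 28:
4^1 ≡ 4
4^2 ≡ 16
4^4 ≡ 24
4^7 ≡ 28
4^14 ≡ 1
Therefore the multiplicative order of 4 modulo 29 is 14.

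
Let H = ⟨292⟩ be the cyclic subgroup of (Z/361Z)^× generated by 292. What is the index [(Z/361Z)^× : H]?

114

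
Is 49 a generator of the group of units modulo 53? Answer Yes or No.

No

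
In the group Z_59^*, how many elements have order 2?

1

φ(59) = 59 − 1 = 58 = 2 · 29.
(Z/59Z)^× is cyclic (|G| = 58); a cyclic group of order m has exactly φ(d) elements of each order d | m, and none otherwise.
2 | 58, and φ(2) = 2 − 1 = 1.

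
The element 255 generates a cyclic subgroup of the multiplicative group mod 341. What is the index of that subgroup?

10

The order of 255 must divide φ(341) = φ(11·31) = (11−1)·(31−1) = 10·30 = 300 = 2^2 · 3 · 5^2.
Divisors of 300: 1, 2, 3, 4, 5, 6, 10, 12, 15, 20, 25, 30, 50, 60, 75, 100, 150, 300.
Compute 255^d (mod 341) for the divisors d until we hit 1:
255^1 ≡ 255
255^2 ≡ 235
255^3 ≡ 250
255^4 ≡ 324
255^5 ≡ 98
255^6 ≡ 97
255^10 ≡ 56
255^12 ≡ 202
255^15 ≡ 32
255^20 ≡ 67
255^25 ≡ 87
255^30 ≡ 1
Thus |⟨255⟩| = ord(255) = 30.
The index is φ(341) / ord(255) = 300 / 30 = 10.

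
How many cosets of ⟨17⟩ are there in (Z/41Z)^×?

1

Since 17 ∈ (Z/41Z)^×, its order divides φ(41) = 41 − 1 = 40 = 2^3 · 5.
Divisors of 40: 1, 2, 4, 5, 8, 10, 20, 40.
Check 17^d mod 41 for each divisor in increasing order:
17^1 ≡ 17
17^2 ≡ 2
17^4 ≡ 4
17^5 ≡ 27
17^8 ≡ 16
17^10 ≡ 32
17^20 ≡ 40
17^40 ≡ 1
Thus |⟨17⟩| = ord(17) = 40.
[(Z/41Z)^× : ⟨17⟩] = 40/40 = 1.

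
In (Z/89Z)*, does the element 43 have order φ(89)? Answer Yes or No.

Yes

φ(89) = 89 − 1 = 88 = 2^3 · 11.
43 is a primitive root mod 89 iff 43^(φ(89)/q) ≢ 1 for every prime q | φ(89), i.e. q ∈ {2, 11}.
43^44 ≡ 88 (mod 89)  [q = 2: ≢ 1 ✓]
43^8 ≡ 67 (mod 89)  [q = 11: ≢ 1 ✓]
None equal 1, so ord_89(43) = 88: 43 is a primitive root.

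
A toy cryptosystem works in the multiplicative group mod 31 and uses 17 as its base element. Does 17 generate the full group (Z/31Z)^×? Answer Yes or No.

φ(31) = 31 − 1 = 30 = 2 · 3 · 5.
17 is a primitive root mod 31 iff 17^(φ(31)/q) ≢ 1 for every prime q | φ(31), i.e. q ∈ {2, 3, 5}.
17^15 ≡ 30 (mod 31)  [q = 2: ≢ 1 ✓]
17^10 ≡ 25 (mod 31)  [q = 3: ≢ 1 ✓]
17^6 ≡ 8 (mod 31)  [q = 5: ≢ 1 ✓]
Every test exponent gives a nontrivial residue, hence 17 generates the full group.

Yes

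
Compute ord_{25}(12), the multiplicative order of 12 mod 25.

The order of 12 must divide φ(25) = φ(5^2) = 5·(5−1) = 20 = 2^2 · 5.
Divisors of 20: 1, 2, 4, 5, 10, 20.
Check 12^d mod 25 for each divisor in increasing order:
12^1 ≡ 12 (mod 25)
12^2 ≡ 19 (mod 25)
12^4 ≡ 11 (mod 25)
12^5 ≡ 7 (mod 25)
12^10 ≡ 24 (mod 25)
12^20 ≡ 1 (mod 25) ✓
Therefore the multiplicative order of 12 modulo 25 is 20.

20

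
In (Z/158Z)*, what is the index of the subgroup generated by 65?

Since 65 ∈ (Z/158Z)^×, its order divides φ(158) = φ(2)·φ(79) = 1·78 = 78 = 2 · 3 · 13.
Divisors of 78: 1, 2, 3, 6, 13, 26, 39, 78.
Test each divisor d:
65^1 ≡ 65 (mod 158)
65^2 ≡ 117 (mod 158)
65^3 ≡ 21 (mod 158)
65^6 ≡ 125 (mod 158)
65^13 ≡ 1 (mod 158) ✓
Thus |⟨65⟩| = ord(65) = 13.
Index = |(Z/158Z)^×| / |⟨65⟩| = 78 / 13 = 6.

6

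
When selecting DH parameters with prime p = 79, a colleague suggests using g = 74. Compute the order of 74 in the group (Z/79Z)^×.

78

By Lagrange's theorem, ord_79(74) divides φ(79) = 79 − 1 = 78 = 2 · 3 · 13.
Divisors of 78: 1, 2, 3, 6, 13, 26, 39, 78.
Compute 74^d (mod 79) for the divisors d until we hit 1:
74^1 ≡ 74 (mod 79)
74^2 ≡ 25 (mod 79)
74^3 ≡ 33 (mod 79)
74^6 ≡ 62 (mod 79)
74^13 ≡ 56 (mod 79)
74^26 ≡ 55 (mod 79)
74^39 ≡ 78 (mod 79)
74^78 ≡ 1 (mod 79) ✓
Therefore the multiplicative order of 74 modulo 79 is 78.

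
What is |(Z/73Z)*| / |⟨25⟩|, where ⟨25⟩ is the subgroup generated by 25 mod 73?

The order of 25 must divide φ(73) = 73 − 1 = 72 = 2^3 · 3^2.
Divisors of 72: 1, 2, 3, 4, 6, 8, 9, 12, 18, 24, 36, 72.
Evaluate successive powers at the divisors of 72:
25^1 ≡ 25 (mod 73)
25^2 ≡ 41 (mod 73)
25^3 ≡ 3 (mod 73)
25^4 ≡ 2 (mod 73)
25^6 ≡ 9 (mod 73)
25^8 ≡ 4 (mod 73)
25^9 ≡ 27 (mod 73)
25^12 ≡ 8 (mod 73)
25^18 ≡ 72 (mod 73)
25^24 ≡ 64 (mod 73)
25^36 ≡ 1 (mod 73) ✓
So ord_73(25) = 36, hence |⟨25⟩| = 36.
Index = |(Z/73Z)^×| / |⟨25⟩| = 72 / 36 = 2.

2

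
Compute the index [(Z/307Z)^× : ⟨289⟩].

102

The order of 289 must divide φ(307) = 307 − 1 = 306 = 2 · 3^2 · 17.
Divisors of 306: 1, 2, 3, 6, 9, 17, 18, 34, 51, 102, 153, 306.
Test each divisor d:
289^1 ≡ 289 (mod 307)
289^2 ≡ 17 (mod 307)
289^3 ≡ 1 (mod 307) ✓
So ord_307(289) = 3, hence |⟨289⟩| = 3.
[(Z/307Z)^× : ⟨289⟩] = 306/3 = 102.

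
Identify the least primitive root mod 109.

6

φ(109) = 109 − 1 = 108 = 2^2 · 3^3.
Test candidates g = 2, 3, … against the prime factors q ∈ {2, 3} of φ(109): g is a generator iff g^(108/q) ≢ 1 for every such q.
g = 2: 2^54 ≡ 108; 2^36 ≡ 1 — hits 1, so not a primitive root.
g = 3: 3^54 ≡ 1 — hits 1, so not a primitive root.
g = 4: 4^54 ≡ 1 — hits 1, so not a primitive root.
g = 5: 5^54 ≡ 1 — hits 1, so not a primitive root.
g = 6: 6^54 ≡ 108; 6^36 ≡ 63 — none is 1, so 6 is a primitive root.
The smallest primitive root modulo 109 is 6.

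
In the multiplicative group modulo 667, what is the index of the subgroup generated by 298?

22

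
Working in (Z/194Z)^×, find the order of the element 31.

By Lagrange's theorem, ord_194(31) divides φ(194) = φ(2)·φ(97) = 1·96 = 96 = 2^5 · 3.
Divisors of 96: 1, 2, 3, 4, 6, 8, 12, 16, 24, 32, 48, 96.
Compute 31^d (mod 194) for the divisors d until we hit 1:
31^1 ≡ 31 (mod 194)
31^2 ≡ 185 (mod 194)
31^3 ≡ 109 (mod 194)
31^4 ≡ 81 (mod 194)
31^6 ≡ 47 (mod 194)
31^8 ≡ 159 (mod 194)
31^12 ≡ 75 (mod 194)
31^16 ≡ 61 (mod 194)
31^24 ≡ 193 (mod 194)
31^32 ≡ 35 (mod 194)
31^48 ≡ 1 (mod 194) ✓
So ord_194(31) = 48.

48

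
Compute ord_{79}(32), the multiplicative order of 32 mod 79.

ord(32) | φ(79) = 79 − 1 = 78 = 2 · 3 · 13.
Divisors of 78: 1, 2, 3, 6, 13, 26, 39, 78.
Test each divisor d:
32^1 ≡ 32
32^2 ≡ 76
32^3 ≡ 62
32^6 ≡ 52
32^13 ≡ 23
32^26 ≡ 55
32^39 ≡ 1
Therefore the multiplicative order of 32 modulo 79 is 39.

39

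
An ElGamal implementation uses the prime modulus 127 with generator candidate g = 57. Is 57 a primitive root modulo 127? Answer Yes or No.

Yes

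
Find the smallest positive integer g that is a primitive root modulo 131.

2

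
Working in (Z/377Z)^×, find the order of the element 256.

21

ord(256) | φ(377) = φ(13·29) = (13−1)·(29−1) = 12·28 = 336 = 2^4 · 3 · 7.
Divisors of 336: 1, 2, 3, 4, 6, 7, 8, 12, 14, 16, 21, 24, 28, 42, 48, 56, 84, 112, 168, 336.
Compute 256^d (mod 377) for the divisors d until we hit 1:
256^1 ≡ 256 (mod 377)
256^2 ≡ 315 (mod 377)
256^3 ≡ 339 (mod 377)
256^4 ≡ 74 (mod 377)
256^6 ≡ 313 (mod 377)
256^7 ≡ 204 (mod 377)
256^8 ≡ 198 (mod 377)
256^12 ≡ 326 (mod 377)
256^14 ≡ 146 (mod 377)
256^16 ≡ 373 (mod 377)
256^21 ≡ 1 (mod 377) ✓
Therefore the multiplicative order of 256 modulo 377 is 21.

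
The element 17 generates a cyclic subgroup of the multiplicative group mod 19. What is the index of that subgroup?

Since 17 ∈ (Z/19Z)^×, its order divides φ(19) = 19 − 1 = 18 = 2 · 3^2.
Divisors of 18: 1, 2, 3, 6, 9, 18.
Compute 17^d (mod 19) for the divisors d until we hit 1:
17^1 ≡ 17 (mod 19)
17^2 ≡ 4 (mod 19)
17^3 ≡ 11 (mod 19)
17^6 ≡ 7 (mod 19)
17^9 ≡ 1 (mod 19) ✓
The order of 17 is 9, so the subgroup it generates has 9 elements.
[(Z/19Z)^× : ⟨17⟩] = 18/9 = 2.

2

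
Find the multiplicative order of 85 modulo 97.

16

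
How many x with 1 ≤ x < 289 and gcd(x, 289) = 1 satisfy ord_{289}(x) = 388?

0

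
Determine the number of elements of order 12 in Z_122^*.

4

φ(122) = φ(2)·φ(61) = 1·60 = 60 = 2^2 · 3 · 5.
In a cyclic group of order 60, there are φ(d) elements of order d for each divisor d of 60, and zero for non-divisors.
12 = 2^2 · 3 divides 60, and φ(12) = 4.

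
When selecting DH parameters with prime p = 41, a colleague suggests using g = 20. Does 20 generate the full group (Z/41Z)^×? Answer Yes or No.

φ(41) = 41 − 1 = 40 = 2^3 · 5.
Test 20^(40/q) mod 41 for each prime factor q of 40:
20^20 ≡ 1 (mod 41)  [q = 2: ≡ 1 ✗]
20^8 ≡ 37 (mod 41)  [q = 5: ≢ 1 ✓]
Since 20^20 ≡ 1, the order of 20 divides 20 < 40, so 20 is not a primitive root.

No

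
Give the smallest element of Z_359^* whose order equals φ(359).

φ(359) = 359 − 1 = 358 = 2 · 179.
g is a primitive root iff g^(358/q) ≢ 1 (mod 359) for each prime q ∈ {2, 179}.
g = 2: 2^179 ≡ 1 — hits 1, so not a primitive root.
g = 3: 3^179 ≡ 1 — hits 1, so not a primitive root.
g = 4: 4^179 ≡ 1 — hits 1, so not a primitive root.
g = 5: 5^179 ≡ 1 — hits 1, so not a primitive root.
g = 6: 6^179 ≡ 1 — hits 1, so not a primitive root.
g = 7: 7^179 ≡ 358; 7^2 ≡ 49 — none is 1, so 7 is a primitive root.
So 7 is the smallest generator of (Z/359Z)^×.

7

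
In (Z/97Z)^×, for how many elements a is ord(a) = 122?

0

φ(97) = 97 − 1 = 96 = 2^5 · 3.
(Z/97Z)^× is cyclic (|G| = 96); a cyclic group of order m has exactly φ(d) elements of each order d | m, and none otherwise.
Since 122 ∤ 96, the count is 0.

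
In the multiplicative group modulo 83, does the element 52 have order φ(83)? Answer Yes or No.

Yes

φ(83) = 83 − 1 = 82 = 2 · 41.
52 is a primitive root mod 83 iff 52^(φ(83)/q) ≢ 1 for every prime q | φ(83), i.e. q ∈ {2, 41}.
52^41 ≡ 82 (mod 83)  [q = 2: ≢ 1 ✓]
52^2 ≡ 48 (mod 83)  [q = 41: ≢ 1 ✓]
Every test exponent gives a nontrivial residue, hence 52 generates the full group.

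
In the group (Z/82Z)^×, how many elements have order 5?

φ(82) = φ(2)·φ(41) = 1·40 = 40 = 2^3 · 5.
In a cyclic group of order 40, there are φ(d) elements of order d for each divisor d of 40, and zero for non-divisors.
5 | 40, and φ(5) = 5 − 1 = 4.

4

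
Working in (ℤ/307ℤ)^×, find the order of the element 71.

By Lagrange's theorem, ord_307(71) divides φ(307) = 307 − 1 = 306 = 2 · 3^2 · 17.
Divisors of 306: 1, 2, 3, 6, 9, 17, 18, 34, 51, 102, 153, 306.
Test each divisor d:
71^1 ≡ 71 (mod 307)
71^2 ≡ 129 (mod 307)
71^3 ≡ 256 (mod 307)
71^6 ≡ 145 (mod 307)
71^9 ≡ 280 (mod 307)
71^17 ≡ 287 (mod 307)
71^18 ≡ 115 (mod 307)
71^34 ≡ 93 (mod 307)
71^51 ≡ 289 (mod 307)
71^102 ≡ 17 (mod 307)
71^153 ≡ 1 (mod 307) ✓
The smallest such exponent is 153, so the order of 71 is 153.

153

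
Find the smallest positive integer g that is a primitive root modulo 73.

5

φ(73) = 73 − 1 = 72 = 2^3 · 3^2.
Test candidates g = 2, 3, … against the prime factors q ∈ {2, 3} of φ(73): g is a generator iff g^(72/q) ≢ 1 for every such q.
g = 2: 2^36 ≡ 1 — hits 1, so not a primitive root.
g = 3: 3^36 ≡ 1 — hits 1, so not a primitive root.
g = 4: 4^36 ≡ 1 — hits 1, so not a primitive root.
g = 5: 5^36 ≡ 72; 5^24 ≡ 8 — none is 1, so 5 is a primitive root.
So 5 is the smallest generator of (Z/73Z)^×.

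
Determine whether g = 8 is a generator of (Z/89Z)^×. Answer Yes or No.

No

φ(89) = 89 − 1 = 88 = 2^3 · 11.
It suffices to check that the order of 8 is not a proper divisor of 88: compute 8^(88/q) for q ∈ {2, 11}.
8^44 ≡ 1 (mod 89)  [q = 2: ≡ 1 ✗]
8^8 ≡ 4 (mod 89)  [q = 11: ≢ 1 ✓]
8^44 ≡ 1 shows ord(8) | 44, strictly less than φ(89); not a primitive root.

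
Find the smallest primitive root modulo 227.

φ(227) = 227 − 1 = 226 = 2 · 113.
Test candidates g = 2, 3, … against the prime factors q ∈ {2, 113} of φ(227): g is a generator iff g^(226/q) ≢ 1 for every such q.
g = 2: 2^113 ≡ 226; 2^2 ≡ 4 — none is 1, so 2 is a primitive root.
So 2 is the smallest generator of (Z/227Z)^×.

2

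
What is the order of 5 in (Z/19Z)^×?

9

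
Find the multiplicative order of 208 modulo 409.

The order of 208 must divide φ(409) = 409 − 1 = 408 = 2^3 · 3 · 17.
Divisors of 408: 1, 2, 3, 4, 6, 8, 12, 17, 24, 34, 51, 68, 102, 136, 204, 408.
Compute 208^d (mod 409) for the divisors d until we hit 1:
208^1 ≡ 208 (mod 409)
208^2 ≡ 319 (mod 409)
208^3 ≡ 94 (mod 409)
208^4 ≡ 329 (mod 409)
208^6 ≡ 247 (mod 409)
208^8 ≡ 265 (mod 409)
208^12 ≡ 68 (mod 409)
208^17 ≡ 183 (mod 409)
208^24 ≡ 125 (mod 409)
208^34 ≡ 360 (mod 409)
208^51 ≡ 31 (mod 409)
208^68 ≡ 356 (mod 409)
208^102 ≡ 143 (mod 409)
208^136 ≡ 355 (mod 409)
208^204 ≡ 408 (mod 409)
208^408 ≡ 1 (mod 409) ✓
Therefore the multiplicative order of 208 modulo 409 is 408.

408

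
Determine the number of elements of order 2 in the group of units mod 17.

1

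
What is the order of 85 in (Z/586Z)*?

Since 85 ∈ (Z/586Z)^×, its order divides φ(586) = φ(2)·φ(293) = 1·292 = 292 = 2^2 · 73.
Divisors of 292: 1, 2, 4, 73, 146, 292.
Test each divisor d:
85^1 ≡ 85 (mod 586)
85^2 ≡ 193 (mod 586)
85^4 ≡ 331 (mod 586)
85^73 ≡ 431 (mod 586)
85^146 ≡ 585 (mod 586)
85^292 ≡ 1 (mod 586) ✓
Hence ord(85) = 292.

292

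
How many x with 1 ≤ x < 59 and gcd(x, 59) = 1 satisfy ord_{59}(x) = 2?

1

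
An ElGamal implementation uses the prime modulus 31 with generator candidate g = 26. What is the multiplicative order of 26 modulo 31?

6

The order of 26 must divide φ(31) = 31 − 1 = 30 = 2 · 3 · 5.
Divisors of 30: 1, 2, 3, 5, 6, 10, 15, 30.
Compute 26^d (mod 31) for the divisors d until we hit 1:
26^1 ≡ 26 (mod 31)
26^2 ≡ 25 (mod 31)
26^3 ≡ 30 (mod 31)
26^5 ≡ 6 (mod 31)
26^6 ≡ 1 (mod 31) ✓
The smallest such exponent is 6, so the order of 26 is 6.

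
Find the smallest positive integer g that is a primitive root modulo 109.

6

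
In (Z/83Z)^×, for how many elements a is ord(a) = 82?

40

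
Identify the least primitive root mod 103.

5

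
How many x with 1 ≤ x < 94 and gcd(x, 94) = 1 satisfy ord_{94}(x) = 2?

1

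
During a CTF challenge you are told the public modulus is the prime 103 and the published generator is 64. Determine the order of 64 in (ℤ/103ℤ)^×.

17

Since 64 ∈ (Z/103Z)^×, its order divides φ(103) = 103 − 1 = 102 = 2 · 3 · 17.
Divisors of 102: 1, 2, 3, 6, 17, 34, 51, 102.
Compute 64^d (mod 103) for the divisors d until we hit 1:
64^1 ≡ 64 (mod 103)
64^2 ≡ 79 (mod 103)
64^3 ≡ 9 (mod 103)
64^6 ≡ 81 (mod 103)
64^17 ≡ 1 (mod 103) ✓
The smallest such exponent is 17, so the order of 64 is 17.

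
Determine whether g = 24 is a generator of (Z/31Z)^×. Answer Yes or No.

Yes

φ(31) = 31 − 1 = 30 = 2 · 3 · 5.
It suffices to check that the order of 24 is not a proper divisor of 30: compute 24^(30/q) for q ∈ {2, 3, 5}.
24^15 ≡ 30 (mod 31)  [q = 2: ≢ 1 ✓]
24^10 ≡ 25 (mod 31)  [q = 3: ≢ 1 ✓]
24^6 ≡ 4 (mod 31)  [q = 5: ≢ 1 ✓]
Every test exponent gives a nontrivial residue, hence 24 generates the full group.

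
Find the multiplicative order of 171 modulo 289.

ord(171) | φ(289) = φ(17^2) = 17·(17−1) = 272 = 2^4 · 17.
Divisors of 272: 1, 2, 4, 8, 16, 17, 34, 68, 136, 272.
Check 171^d mod 289 for each divisor in increasing order:
171^1 ≡ 171 (mod 289)
171^2 ≡ 52 (mod 289)
171^4 ≡ 103 (mod 289)
171^8 ≡ 205 (mod 289)
171^16 ≡ 120 (mod 289)
171^17 ≡ 1 (mod 289) ✓
The smallest such exponent is 17, so the order of 171 is 17.

17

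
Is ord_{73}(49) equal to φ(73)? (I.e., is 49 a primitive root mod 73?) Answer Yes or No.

No

φ(73) = 73 − 1 = 72 = 2^3 · 3^2.
It suffices to check that the order of 49 is not a proper divisor of 72: compute 49^(72/q) for q ∈ {2, 3}.
49^36 ≡ 1 (mod 73)  [q = 2: ≡ 1 ✗]
49^24 ≡ 1 (mod 73)  [q = 3: ≡ 1 ✗]
49^36 ≡ 1 shows ord(49) | 36, strictly less than φ(73); not a primitive root.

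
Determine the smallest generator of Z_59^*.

φ(59) = 59 − 1 = 58 = 2 · 29.
g is a primitive root iff g^(58/q) ≢ 1 (mod 59) for each prime q ∈ {2, 29}.
g = 2: 2^29 ≡ 58; 2^2 ≡ 4 — none is 1, so 2 is a primitive root.
Hence the least primitive root of 59 is 2.

2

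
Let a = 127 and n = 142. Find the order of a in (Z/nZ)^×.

70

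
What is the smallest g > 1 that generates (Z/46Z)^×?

5

φ(46) = φ(2)·φ(23) = 1·22 = 22 = 2 · 11.
g is a primitive root iff g^(22/q) ≢ 1 (mod 46) for each prime q ∈ {2, 11}.
g = 2: gcd(2, 46) = 2 > 1, not a unit — skip.
g = 3: 3^11 ≡ 1 — hits 1, so not a primitive root.
g = 4: gcd(4, 46) = 2 > 1, not a unit — skip.
g = 5: 5^11 ≡ 45; 5^2 ≡ 25 — none is 1, so 5 is a primitive root.
So 5 is the smallest generator of (Z/46Z)^×.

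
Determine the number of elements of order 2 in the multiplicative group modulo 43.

φ(43) = 43 − 1 = 42 = 2 · 3 · 7.
In a cyclic group of order 42, there are φ(d) elements of order d for each divisor d of 42, and zero for non-divisors.
2 | 42, and φ(2) = 2 − 1 = 1.

1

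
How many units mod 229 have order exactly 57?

φ(229) = 229 − 1 = 228 = 2^2 · 3 · 19.
Since (Z/229Z)^× is cyclic of order 228, the number of elements of order d is φ(d) when d | 228 and 0 otherwise.
57 = 3 · 19 divides 228, and φ(57) = 36.

36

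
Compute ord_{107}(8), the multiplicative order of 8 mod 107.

106

The order of 8 must divide φ(107) = 107 − 1 = 106 = 2 · 53.
Divisors of 106: 1, 2, 53, 106.
Test each divisor d:
8^1 ≡ 8 (mod 107)
8^2 ≡ 64 (mod 107)
8^53 ≡ 106 (mod 107)
8^106 ≡ 1 (mod 107) ✓
So ord_107(8) = 106.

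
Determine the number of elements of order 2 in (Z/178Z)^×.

φ(178) = φ(2)·φ(89) = 1·88 = 88 = 2^3 · 11.
Since (Z/178Z)^× is cyclic of order 88, the number of elements of order d is φ(d) when d | 88 and 0 otherwise.
2 | 88, and φ(2) = 2 − 1 = 1.

1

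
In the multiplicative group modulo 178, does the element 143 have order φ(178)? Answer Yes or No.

φ(178) = φ(2)·φ(89) = 1·88 = 88 = 2^3 · 11.
It suffices to check that the order of 143 is not a proper divisor of 88: compute 143^(88/q) for q ∈ {2, 11}.
143^44 ≡ 177 (mod 178)  [q = 2: ≢ 1 ✓]
143^8 ≡ 105 (mod 178)  [q = 11: ≢ 1 ✓]
All checks pass, so 143 has order 88 and is a primitive root modulo 178.

Yes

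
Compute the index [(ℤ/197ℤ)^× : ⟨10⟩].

2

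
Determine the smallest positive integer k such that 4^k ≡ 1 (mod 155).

10

Since 4 ∈ (Z/155Z)^×, its order divides φ(155) = φ(5·31) = (5−1)·(31−1) = 4·30 = 120 = 2^3 · 3 · 5.
Divisors of 120: 1, 2, 3, 4, 5, 6, 8, 10, 12, 15, 20, 24, 30, 40, 60, 120.
Check 4^d mod 155 for each divisor in increasing order:
4^1 ≡ 4
4^2 ≡ 16
4^3 ≡ 64
4^4 ≡ 101
4^5 ≡ 94
4^6 ≡ 66
4^8 ≡ 126
4^10 ≡ 1
So ord_155(4) = 10.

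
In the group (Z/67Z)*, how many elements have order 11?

10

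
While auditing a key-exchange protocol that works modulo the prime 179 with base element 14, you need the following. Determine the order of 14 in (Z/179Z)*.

89

ord(14) | φ(179) = 179 − 1 = 178 = 2 · 89.
Divisors of 178: 1, 2, 89, 178.
Test each divisor d:
14^1 ≡ 14 (mod 179)
14^2 ≡ 17 (mod 179)
14^89 ≡ 1 (mod 179) ✓
So ord_179(14) = 89.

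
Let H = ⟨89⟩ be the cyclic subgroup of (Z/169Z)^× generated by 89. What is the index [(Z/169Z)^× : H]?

The order of 89 must divide φ(169) = φ(13^2) = 13·(13−1) = 156 = 2^2 · 3 · 13.
Divisors of 156: 1, 2, 3, 4, 6, 12, 13, 26, 39, 52, 78, 156.
Compute 89^d (mod 169) for the divisors d until we hit 1:
89^1 ≡ 89 (mod 169)
89^2 ≡ 147 (mod 169)
89^3 ≡ 70 (mod 169)
89^4 ≡ 146 (mod 169)
89^6 ≡ 168 (mod 169)
89^12 ≡ 1 (mod 169) ✓
So ord_169(89) = 12, hence |⟨89⟩| = 12.
The index is φ(169) / ord(89) = 156 / 12 = 13.

13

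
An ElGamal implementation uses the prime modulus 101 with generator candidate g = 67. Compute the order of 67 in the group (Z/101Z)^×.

100

The order of 67 must divide φ(101) = 101 − 1 = 100 = 2^2 · 5^2.
Divisors of 100: 1, 2, 4, 5, 10, 20, 25, 50, 100.
Test each divisor d:
67^1 ≡ 67
67^2 ≡ 45
67^4 ≡ 5
67^5 ≡ 32
67^10 ≡ 14
67^20 ≡ 95
67^25 ≡ 10
67^50 ≡ 100
67^100 ≡ 1
So ord_101(67) = 100.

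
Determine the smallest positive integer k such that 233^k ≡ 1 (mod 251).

Since 233 ∈ (Z/251Z)^×, its order divides φ(251) = 251 − 1 = 250 = 2 · 5^3.
Divisors of 250: 1, 2, 5, 10, 25, 50, 125, 250.
Check 233^d mod 251 for each divisor in increasing order:
233^1 ≡ 233 (mod 251)
233^2 ≡ 73 (mod 251)
233^5 ≡ 211 (mod 251)
233^10 ≡ 94 (mod 251)
233^25 ≡ 219 (mod 251)
233^50 ≡ 20 (mod 251)
233^125 ≡ 1 (mod 251) ✓
Hence ord(233) = 125.

125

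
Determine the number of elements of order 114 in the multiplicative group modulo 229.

36

φ(229) = 229 − 1 = 228 = 2^2 · 3 · 19.
In a cyclic group of order 228, there are φ(d) elements of order d for each divisor d of 228, and zero for non-divisors.
114 = 2 · 3 · 19 divides 228, and φ(114) = 36.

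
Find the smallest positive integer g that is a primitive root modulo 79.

φ(79) = 79 − 1 = 78 = 2 · 3 · 13.
g is a primitive root iff g^(78/q) ≢ 1 (mod 79) for each prime q ∈ {2, 3, 13}.
g = 2: 2^39 ≡ 1 — hits 1, so not a primitive root.
g = 3: 3^39 ≡ 78; 3^26 ≡ 23; 3^6 ≡ 18 — none is 1, so 3 is a primitive root.
The smallest primitive root modulo 79 is 3.

3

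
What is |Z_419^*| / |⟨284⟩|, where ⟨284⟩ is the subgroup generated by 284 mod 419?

11

Since 284 ∈ (Z/419Z)^×, its order divides φ(419) = 419 − 1 = 418 = 2 · 11 · 19.
Divisors of 418: 1, 2, 11, 19, 22, 38, 209, 418.
Check 284^d mod 419 for each divisor in increasing order:
284^1 ≡ 284 (mod 419)
284^2 ≡ 208 (mod 419)
284^11 ≡ 305 (mod 419)
284^19 ≡ 418 (mod 419)
284^22 ≡ 7 (mod 419)
284^38 ≡ 1 (mod 419) ✓
Thus |⟨284⟩| = ord(284) = 38.
The index is φ(419) / ord(284) = 418 / 38 = 11.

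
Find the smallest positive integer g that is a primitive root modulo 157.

φ(157) = 157 − 1 = 156 = 2^2 · 3 · 13.
Test candidates g = 2, 3, … against the prime factors q ∈ {2, 3, 13} of φ(157): g is a generator iff g^(156/q) ≢ 1 for every such q.
g = 2: 2^78 ≡ 156; 2^52 ≡ 1 — hits 1, so not a primitive root.
g = 3: 3^78 ≡ 1 — hits 1, so not a primitive root.
g = 4: 4^78 ≡ 1 — hits 1, so not a primitive root.
g = 5: 5^78 ≡ 156; 5^52 ≡ 12; 5^12 ≡ 130 — none is 1, so 5 is a primitive root.
The smallest primitive root modulo 157 is 5.

5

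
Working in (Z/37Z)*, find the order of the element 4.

The order of 4 must divide φ(37) = 37 − 1 = 36 = 2^2 · 3^2.
Divisors of 36: 1, 2, 3, 4, 6, 9, 12, 18, 36.
Test each divisor d:
4^1 ≡ 4
4^2 ≡ 16
4^3 ≡ 27
4^4 ≡ 34
4^6 ≡ 26
4^9 ≡ 36
4^12 ≡ 10
4^18 ≡ 1
Therefore the multiplicative order of 4 modulo 37 is 18.

18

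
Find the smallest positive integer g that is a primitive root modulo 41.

6

φ(41) = 41 − 1 = 40 = 2^3 · 5.
Test candidates g = 2, 3, … against the prime factors q ∈ {2, 5} of φ(41): g is a generator iff g^(40/q) ≢ 1 for every such q.
g = 2: 2^20 ≡ 1 — hits 1, so not a primitive root.
g = 3: 3^20 ≡ 40; 3^8 ≡ 1 — hits 1, so not a primitive root.
g = 4: 4^20 ≡ 1 — hits 1, so not a primitive root.
g = 5: 5^20 ≡ 1 — hits 1, so not a primitive root.
g = 6: 6^20 ≡ 40; 6^8 ≡ 10 — none is 1, so 6 is a primitive root.
So 6 is the smallest generator of (Z/41Z)^×.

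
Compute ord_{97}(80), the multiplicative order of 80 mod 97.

96

ord(80) | φ(97) = 97 − 1 = 96 = 2^5 · 3.
Divisors of 96: 1, 2, 3, 4, 6, 8, 12, 16, 24, 32, 48, 96.
Evaluate successive powers at the divisors of 96:
80^1 ≡ 80 (mod 97)
80^2 ≡ 95 (mod 97)
80^3 ≡ 34 (mod 97)
80^4 ≡ 4 (mod 97)
80^6 ≡ 89 (mod 97)
80^8 ≡ 16 (mod 97)
80^12 ≡ 64 (mod 97)
80^16 ≡ 62 (mod 97)
80^24 ≡ 22 (mod 97)
80^32 ≡ 61 (mod 97)
80^48 ≡ 96 (mod 97)
80^96 ≡ 1 (mod 97) ✓
The smallest such exponent is 96, so the order of 80 is 96.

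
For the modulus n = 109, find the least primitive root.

6

φ(109) = 109 − 1 = 108 = 2^2 · 3^3.
g is a primitive root iff g^(108/q) ≢ 1 (mod 109) for each prime q ∈ {2, 3}.
g = 2: 2^54 ≡ 108; 2^36 ≡ 1 — hits 1, so not a primitive root.
g = 3: 3^54 ≡ 1 — hits 1, so not a primitive root.
g = 4: 4^54 ≡ 1 — hits 1, so not a primitive root.
g = 5: 5^54 ≡ 1 — hits 1, so not a primitive root.
g = 6: 6^54 ≡ 108; 6^36 ≡ 63 — none is 1, so 6 is a primitive root.
The smallest primitive root modulo 109 is 6.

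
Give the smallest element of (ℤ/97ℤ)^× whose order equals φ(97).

5

φ(97) = 97 − 1 = 96 = 2^5 · 3.
g is a primitive root iff g^(96/q) ≢ 1 (mod 97) for each prime q ∈ {2, 3}.
g = 2: 2^48 ≡ 1 — hits 1, so not a primitive root.
g = 3: 3^48 ≡ 1 — hits 1, so not a primitive root.
g = 4: 4^48 ≡ 1 — hits 1, so not a primitive root.
g = 5: 5^48 ≡ 96; 5^32 ≡ 35 — none is 1, so 5 is a primitive root.
So 5 is the smallest generator of (Z/97Z)^×.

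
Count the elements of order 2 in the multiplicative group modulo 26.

1

φ(26) = φ(2)·φ(13) = 1·12 = 12 = 2^2 · 3.
In a cyclic group of order 12, there are φ(d) elements of order d for each divisor d of 12, and zero for non-divisors.
2 | 12, and φ(2) = 2 − 1 = 1.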